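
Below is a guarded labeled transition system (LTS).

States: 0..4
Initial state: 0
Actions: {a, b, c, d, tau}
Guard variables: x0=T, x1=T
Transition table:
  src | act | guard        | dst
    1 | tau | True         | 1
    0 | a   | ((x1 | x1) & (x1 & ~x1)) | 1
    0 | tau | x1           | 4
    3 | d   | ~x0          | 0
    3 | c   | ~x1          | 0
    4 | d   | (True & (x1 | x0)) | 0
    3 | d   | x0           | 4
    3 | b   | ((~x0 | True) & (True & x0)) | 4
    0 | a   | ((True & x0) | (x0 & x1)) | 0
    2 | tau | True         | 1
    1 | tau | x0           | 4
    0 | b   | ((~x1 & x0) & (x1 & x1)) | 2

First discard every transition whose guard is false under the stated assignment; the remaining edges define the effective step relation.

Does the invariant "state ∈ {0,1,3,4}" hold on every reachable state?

Answer: INVARIANT HOLDS

Trace:
Allowed set {0,1,3,4}
R = {0,4}
  0: ok
  4: ok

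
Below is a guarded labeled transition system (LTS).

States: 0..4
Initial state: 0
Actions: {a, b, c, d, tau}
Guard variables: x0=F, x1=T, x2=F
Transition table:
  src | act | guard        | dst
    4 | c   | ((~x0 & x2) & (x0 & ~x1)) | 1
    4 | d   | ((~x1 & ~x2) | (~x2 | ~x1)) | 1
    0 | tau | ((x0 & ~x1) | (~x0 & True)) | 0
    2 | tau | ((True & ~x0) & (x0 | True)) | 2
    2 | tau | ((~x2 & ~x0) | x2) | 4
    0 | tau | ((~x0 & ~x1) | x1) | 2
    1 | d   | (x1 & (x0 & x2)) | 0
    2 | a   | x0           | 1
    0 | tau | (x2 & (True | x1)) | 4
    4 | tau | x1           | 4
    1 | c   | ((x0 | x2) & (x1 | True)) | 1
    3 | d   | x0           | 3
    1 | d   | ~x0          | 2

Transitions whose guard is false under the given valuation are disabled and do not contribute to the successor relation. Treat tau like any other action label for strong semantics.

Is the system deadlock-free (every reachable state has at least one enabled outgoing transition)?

Reachable = {0,1,2,4}
  0: tau→0  tau→2  [2 exit(s)]
  1: d→2  [1 exit(s)]
  2: tau→2  tau→4  [2 exit(s)]
  4: d→1  tau→4  [2 exit(s)]

Answer: DEADLOCK-FREE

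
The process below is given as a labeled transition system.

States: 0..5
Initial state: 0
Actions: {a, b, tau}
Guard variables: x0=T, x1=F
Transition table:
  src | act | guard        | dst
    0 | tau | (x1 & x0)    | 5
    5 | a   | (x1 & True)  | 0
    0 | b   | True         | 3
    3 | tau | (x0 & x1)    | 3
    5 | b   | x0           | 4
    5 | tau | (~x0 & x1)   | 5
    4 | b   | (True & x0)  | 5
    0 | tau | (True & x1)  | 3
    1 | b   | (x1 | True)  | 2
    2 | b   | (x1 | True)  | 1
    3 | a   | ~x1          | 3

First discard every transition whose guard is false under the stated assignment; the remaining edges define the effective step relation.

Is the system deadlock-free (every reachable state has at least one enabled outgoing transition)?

Answer: DEADLOCK-FREE

Analysis:
Reach set: {0,3}
  0: b→3  [deg 1]
  3: a→3  [deg 1]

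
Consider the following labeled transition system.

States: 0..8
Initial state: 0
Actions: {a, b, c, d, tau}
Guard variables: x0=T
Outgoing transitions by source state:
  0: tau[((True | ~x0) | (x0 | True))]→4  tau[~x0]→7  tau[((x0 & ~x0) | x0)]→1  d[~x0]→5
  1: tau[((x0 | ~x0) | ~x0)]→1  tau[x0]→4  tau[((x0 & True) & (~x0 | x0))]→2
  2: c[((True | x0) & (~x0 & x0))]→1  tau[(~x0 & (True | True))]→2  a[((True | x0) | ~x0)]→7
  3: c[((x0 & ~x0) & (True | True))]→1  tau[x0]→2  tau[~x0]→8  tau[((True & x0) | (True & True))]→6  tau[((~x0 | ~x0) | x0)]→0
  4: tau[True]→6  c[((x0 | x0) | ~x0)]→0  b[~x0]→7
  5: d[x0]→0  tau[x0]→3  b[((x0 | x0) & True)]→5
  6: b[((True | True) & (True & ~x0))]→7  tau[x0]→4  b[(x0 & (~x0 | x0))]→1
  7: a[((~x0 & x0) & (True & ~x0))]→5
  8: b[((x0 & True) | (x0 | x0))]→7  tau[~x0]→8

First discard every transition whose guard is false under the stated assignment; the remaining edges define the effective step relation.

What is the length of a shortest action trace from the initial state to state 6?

BFS to 6:
  Layer 0: {0}
  Layer 1: {1,4}
  Layer 2: {2,6}
depth(6)=2, e.g. tau·tau

Answer: 2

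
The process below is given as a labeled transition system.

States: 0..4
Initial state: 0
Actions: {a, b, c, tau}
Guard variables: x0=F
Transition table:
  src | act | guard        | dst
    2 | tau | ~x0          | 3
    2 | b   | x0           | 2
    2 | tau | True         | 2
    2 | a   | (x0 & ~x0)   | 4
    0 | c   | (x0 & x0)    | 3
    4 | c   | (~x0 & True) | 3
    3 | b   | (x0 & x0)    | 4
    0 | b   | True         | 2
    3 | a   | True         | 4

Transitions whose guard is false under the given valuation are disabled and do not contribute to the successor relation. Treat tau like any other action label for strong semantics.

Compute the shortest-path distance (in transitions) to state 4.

Breadth-first toward 4:
  Layer 0: {0}
  Layer 1: {2}
  Layer 2: {3}
  Layer 3: {4}
first hit 4 at d=3 via b·tau·a

Answer: 3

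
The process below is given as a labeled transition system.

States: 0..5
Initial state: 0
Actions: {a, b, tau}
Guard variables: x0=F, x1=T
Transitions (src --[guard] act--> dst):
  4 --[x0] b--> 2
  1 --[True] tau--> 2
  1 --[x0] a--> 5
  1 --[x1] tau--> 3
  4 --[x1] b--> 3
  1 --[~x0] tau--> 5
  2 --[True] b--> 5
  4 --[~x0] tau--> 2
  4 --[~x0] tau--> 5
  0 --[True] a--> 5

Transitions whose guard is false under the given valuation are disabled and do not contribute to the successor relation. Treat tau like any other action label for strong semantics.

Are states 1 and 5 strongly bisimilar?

Compute ~ classes (split until stable):
  round 0: {{0,1,2,3,4,5}}
  round 1: {{0},{1},{2},{3,5},{4}}
stable after 2 split(s): 5 block(s)
class of 1: {1}; class of 5: {3,5}

Answer: NOT BISIMILAR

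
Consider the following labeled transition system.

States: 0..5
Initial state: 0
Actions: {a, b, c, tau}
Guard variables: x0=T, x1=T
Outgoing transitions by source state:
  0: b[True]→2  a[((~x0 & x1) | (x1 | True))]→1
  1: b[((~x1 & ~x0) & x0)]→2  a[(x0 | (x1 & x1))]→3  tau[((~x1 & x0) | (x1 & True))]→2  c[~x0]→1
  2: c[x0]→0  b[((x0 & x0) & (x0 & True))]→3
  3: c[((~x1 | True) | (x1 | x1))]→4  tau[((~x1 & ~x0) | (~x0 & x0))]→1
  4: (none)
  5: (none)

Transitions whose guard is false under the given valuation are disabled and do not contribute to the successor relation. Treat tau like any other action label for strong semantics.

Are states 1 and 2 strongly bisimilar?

Compute ~ classes (split until stable):
  π0 = {{0,1,2,3,4,5}}
  π1 = {{0},{1},{2},{3},{4,5}}
5 equivalence class(es) (converged in 2)
[1]={1}  [2]={2}

Answer: NOT BISIMILAR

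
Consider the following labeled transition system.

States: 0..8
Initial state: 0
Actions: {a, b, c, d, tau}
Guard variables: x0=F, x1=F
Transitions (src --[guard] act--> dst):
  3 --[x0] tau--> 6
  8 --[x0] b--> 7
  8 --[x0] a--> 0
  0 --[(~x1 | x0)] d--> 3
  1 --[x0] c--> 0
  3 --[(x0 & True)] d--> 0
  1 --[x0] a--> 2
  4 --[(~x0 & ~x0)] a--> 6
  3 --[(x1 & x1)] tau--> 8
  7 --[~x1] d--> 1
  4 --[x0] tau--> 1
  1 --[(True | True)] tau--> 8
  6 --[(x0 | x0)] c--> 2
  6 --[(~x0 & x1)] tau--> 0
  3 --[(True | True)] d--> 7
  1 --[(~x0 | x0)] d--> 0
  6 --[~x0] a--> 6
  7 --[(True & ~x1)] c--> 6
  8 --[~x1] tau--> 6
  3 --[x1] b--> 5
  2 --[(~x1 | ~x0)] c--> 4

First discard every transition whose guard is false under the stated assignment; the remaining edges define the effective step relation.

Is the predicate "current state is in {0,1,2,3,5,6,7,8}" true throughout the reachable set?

Safe = {0,1,2,3,5,6,7,8}
Reachable = {0,1,3,6,7,8}
  0: ok
  1: ok
  3: ok
  6: ok
  7: ok
  8: ok

Answer: INVARIANT HOLDS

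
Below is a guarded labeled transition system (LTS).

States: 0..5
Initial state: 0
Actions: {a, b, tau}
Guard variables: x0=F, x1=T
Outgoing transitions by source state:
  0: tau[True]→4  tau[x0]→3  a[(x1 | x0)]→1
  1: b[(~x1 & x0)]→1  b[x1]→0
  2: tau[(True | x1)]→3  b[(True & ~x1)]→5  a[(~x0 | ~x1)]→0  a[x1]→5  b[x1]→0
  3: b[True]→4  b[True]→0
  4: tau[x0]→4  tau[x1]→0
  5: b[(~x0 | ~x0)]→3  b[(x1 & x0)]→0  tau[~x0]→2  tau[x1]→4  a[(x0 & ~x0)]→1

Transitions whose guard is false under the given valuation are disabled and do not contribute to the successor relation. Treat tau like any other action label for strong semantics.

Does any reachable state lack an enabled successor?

Reachable = {0,1,4}
  0: a→1  tau→4  [deg 2]
  1: b→0  [deg 1]
  4: tau→0  [deg 1]

Answer: DEADLOCK-FREE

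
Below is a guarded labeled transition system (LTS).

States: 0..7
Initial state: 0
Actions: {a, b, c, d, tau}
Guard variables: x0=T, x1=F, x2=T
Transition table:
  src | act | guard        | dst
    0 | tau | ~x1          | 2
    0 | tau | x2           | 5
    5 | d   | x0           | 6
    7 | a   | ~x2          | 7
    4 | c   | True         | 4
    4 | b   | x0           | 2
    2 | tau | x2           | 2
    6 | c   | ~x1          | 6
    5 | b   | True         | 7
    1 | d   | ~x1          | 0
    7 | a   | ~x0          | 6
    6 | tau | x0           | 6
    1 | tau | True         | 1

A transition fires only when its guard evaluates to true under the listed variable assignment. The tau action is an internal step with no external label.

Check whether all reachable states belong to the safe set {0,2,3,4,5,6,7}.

Safe = {0,2,3,4,5,6,7}
Reach set: {0,2,5,6,7}
  0: ok
  2: ok
  5: ok
  6: ok
  7: ok

Answer: INVARIANT HOLDS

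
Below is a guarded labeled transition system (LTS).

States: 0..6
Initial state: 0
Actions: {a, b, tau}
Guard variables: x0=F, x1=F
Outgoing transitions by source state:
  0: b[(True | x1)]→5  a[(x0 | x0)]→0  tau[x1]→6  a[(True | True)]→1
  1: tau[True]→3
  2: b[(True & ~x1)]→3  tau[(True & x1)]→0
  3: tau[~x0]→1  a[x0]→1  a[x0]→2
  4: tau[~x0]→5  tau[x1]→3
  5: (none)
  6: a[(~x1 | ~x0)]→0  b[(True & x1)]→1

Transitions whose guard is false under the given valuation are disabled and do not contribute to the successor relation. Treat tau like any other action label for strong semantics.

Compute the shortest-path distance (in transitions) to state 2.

Breadth-first toward 2:
  L0 = {0}
  L1 = {1,5}
  L2 = {3}
2 never appears.

Answer: UNREACHABLE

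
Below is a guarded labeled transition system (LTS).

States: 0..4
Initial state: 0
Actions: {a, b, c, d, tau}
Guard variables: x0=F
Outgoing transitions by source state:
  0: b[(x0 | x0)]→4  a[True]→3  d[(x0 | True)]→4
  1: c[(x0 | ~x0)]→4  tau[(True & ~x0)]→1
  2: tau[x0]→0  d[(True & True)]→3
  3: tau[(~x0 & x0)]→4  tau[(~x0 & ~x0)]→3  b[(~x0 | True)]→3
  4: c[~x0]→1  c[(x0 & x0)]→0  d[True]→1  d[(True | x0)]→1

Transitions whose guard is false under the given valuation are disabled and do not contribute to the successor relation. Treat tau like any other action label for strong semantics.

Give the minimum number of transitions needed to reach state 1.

Answer: 2

Trace:
BFS to 1:
  depth 0: {0}
  depth 1: {3,4}
  depth 2: {1}
1 enters at depth 2; path d·c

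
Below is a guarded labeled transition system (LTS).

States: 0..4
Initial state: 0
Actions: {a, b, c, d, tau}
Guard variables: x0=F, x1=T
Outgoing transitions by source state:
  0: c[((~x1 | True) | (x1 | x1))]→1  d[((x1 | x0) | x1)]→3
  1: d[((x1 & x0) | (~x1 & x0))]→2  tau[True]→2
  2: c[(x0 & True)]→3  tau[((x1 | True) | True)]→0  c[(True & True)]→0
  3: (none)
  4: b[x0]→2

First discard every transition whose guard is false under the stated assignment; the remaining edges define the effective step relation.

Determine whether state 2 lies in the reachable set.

Answer: REACHABLE

Trace:
Guard filter leaves 5 enabled edge(s).
depth 0: {0}
depth 1: {1,3}  total {0,1,3}
depth 2: {2}  total {0,1,2,3}
R = {0,1,2,3}
witness 2: c·tau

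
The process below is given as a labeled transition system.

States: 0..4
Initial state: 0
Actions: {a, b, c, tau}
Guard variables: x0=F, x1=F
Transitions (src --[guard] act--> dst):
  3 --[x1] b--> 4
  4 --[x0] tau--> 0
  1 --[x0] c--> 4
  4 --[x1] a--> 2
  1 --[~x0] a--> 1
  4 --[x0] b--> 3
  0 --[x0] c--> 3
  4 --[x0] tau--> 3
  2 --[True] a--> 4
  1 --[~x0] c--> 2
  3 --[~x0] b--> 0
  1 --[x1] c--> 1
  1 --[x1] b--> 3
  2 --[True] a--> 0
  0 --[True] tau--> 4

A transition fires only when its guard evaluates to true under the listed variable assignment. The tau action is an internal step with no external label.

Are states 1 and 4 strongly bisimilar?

Bisimulation quotient by refinement:
  P[0] = {{0,1,2,3,4}}
  P[1] = {{0},{1},{2},{3},{4}}
stable after 2 split(s): 5 block(s)
1∈{1}, 4∈{4}

Answer: NOT BISIMILAR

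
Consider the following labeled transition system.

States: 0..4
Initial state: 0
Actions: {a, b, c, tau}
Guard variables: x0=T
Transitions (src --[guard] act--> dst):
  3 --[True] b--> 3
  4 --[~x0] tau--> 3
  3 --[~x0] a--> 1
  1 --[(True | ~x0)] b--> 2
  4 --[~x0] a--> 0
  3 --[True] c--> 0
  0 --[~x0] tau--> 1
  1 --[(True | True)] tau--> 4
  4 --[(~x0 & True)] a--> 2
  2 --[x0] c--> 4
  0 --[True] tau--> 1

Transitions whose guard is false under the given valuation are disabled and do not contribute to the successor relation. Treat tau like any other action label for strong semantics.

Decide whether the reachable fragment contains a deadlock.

Answer: DEADLOCK at state 4

Analysis:
Reachable = {0,1,2,4}
  0: tau→1  [1 exit(s)]
  1: b→2  tau→4  [2 exit(s)]
  2: c→4  [1 exit(s)]
  4: ∅  [deadlock]
witness 4: tau·tau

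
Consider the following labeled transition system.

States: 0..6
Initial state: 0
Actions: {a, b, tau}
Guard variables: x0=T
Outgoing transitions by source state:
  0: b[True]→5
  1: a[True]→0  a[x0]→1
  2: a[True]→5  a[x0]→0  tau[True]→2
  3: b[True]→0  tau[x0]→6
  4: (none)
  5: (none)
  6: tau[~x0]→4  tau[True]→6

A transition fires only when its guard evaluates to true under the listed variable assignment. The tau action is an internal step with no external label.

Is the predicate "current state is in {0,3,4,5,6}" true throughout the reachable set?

Answer: INVARIANT HOLDS

Working:
Inv-set: {0,3,4,5,6}
Reach set: {0,5}
  0: ok
  5: ok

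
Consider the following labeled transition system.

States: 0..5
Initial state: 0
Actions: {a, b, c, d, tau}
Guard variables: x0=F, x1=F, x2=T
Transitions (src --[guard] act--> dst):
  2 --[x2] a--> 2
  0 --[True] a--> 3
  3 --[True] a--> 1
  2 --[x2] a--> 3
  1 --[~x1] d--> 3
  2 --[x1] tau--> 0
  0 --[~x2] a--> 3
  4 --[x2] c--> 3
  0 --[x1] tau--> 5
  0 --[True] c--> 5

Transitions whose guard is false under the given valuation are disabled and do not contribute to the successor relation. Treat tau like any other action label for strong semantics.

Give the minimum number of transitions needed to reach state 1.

Answer: 2

Trace:
Breadth-first toward 1:
  L0 = {0}
  L1 = {3,5}
  L2 = {1}
depth(1)=2, e.g. a·a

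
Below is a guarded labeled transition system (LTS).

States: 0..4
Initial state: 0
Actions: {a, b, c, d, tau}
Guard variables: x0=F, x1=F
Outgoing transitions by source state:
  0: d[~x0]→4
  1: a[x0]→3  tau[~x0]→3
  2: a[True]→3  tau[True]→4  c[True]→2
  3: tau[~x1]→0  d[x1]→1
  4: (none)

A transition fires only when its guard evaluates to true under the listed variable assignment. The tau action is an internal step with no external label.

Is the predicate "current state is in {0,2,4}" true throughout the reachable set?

Safe = {0,2,4}
R = {0,4}
  0: ok
  4: ok

Answer: INVARIANT HOLDS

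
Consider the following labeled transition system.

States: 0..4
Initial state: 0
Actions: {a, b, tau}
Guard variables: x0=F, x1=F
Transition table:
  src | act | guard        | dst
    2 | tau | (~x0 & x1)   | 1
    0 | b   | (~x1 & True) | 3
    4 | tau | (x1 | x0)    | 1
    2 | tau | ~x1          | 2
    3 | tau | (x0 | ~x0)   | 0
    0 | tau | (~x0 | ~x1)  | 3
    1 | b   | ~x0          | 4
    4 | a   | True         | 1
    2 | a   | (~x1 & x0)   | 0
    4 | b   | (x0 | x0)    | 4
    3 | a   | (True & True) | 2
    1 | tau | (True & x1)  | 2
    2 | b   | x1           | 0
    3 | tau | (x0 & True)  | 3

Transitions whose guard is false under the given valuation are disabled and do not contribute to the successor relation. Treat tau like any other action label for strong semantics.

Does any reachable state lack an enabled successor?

Answer: DEADLOCK-FREE

Trace:
R = {0,2,3}
  0: b→3  tau→3  [2 exit(s)]
  2: tau→2  [1 exit(s)]
  3: a→2  tau→0  [2 exit(s)]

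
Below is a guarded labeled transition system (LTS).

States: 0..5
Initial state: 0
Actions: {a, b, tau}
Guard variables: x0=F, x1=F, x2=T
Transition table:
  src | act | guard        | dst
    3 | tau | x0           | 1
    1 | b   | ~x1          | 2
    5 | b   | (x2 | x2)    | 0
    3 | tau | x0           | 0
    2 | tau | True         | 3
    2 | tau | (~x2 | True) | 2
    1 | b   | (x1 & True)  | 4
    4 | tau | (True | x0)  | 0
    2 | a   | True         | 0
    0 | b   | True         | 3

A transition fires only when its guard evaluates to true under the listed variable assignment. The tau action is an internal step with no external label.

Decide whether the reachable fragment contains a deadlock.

Answer: DEADLOCK at state 3

Analysis:
R = {0,3}
  0: b→3  [deg 1]
  3: ∅  [deadlock]
Path to 3: b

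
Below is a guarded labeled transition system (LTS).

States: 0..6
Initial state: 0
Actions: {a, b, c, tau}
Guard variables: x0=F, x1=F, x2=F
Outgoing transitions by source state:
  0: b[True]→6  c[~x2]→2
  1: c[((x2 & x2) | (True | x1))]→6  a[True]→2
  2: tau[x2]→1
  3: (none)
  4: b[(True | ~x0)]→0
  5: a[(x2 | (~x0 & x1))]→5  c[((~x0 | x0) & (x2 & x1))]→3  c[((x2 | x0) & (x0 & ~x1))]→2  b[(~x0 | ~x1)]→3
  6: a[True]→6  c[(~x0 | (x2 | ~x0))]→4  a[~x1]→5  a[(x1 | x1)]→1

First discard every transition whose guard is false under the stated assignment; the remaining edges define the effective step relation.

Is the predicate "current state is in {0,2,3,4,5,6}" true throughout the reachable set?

Answer: INVARIANT HOLDS

Trace:
Safe = {0,2,3,4,5,6}
R = {0,2,3,4,5,6}
  0: safe
  2: safe
  3: safe
  4: safe
  5: safe
  6: safe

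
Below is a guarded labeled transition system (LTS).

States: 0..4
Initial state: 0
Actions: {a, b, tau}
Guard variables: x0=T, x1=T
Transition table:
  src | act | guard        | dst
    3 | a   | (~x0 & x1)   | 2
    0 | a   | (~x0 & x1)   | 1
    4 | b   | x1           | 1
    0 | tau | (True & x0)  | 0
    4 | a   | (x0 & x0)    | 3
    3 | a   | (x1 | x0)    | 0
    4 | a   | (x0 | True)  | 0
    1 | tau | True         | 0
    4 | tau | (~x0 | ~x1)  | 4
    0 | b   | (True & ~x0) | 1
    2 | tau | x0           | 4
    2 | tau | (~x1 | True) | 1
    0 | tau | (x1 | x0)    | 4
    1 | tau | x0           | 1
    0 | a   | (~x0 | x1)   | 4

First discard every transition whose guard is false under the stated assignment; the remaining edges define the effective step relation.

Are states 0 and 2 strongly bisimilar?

Bisimulation quotient by refinement:
  π0 = {{0,1,2,3,4}}
  π1 = {{0},{1,2},{3},{4}}
  π2 = {{0},{1},{2},{3},{4}}
5 equivalence class(es) (converged in 3)
class of 0: {0}; class of 2: {2}

Answer: NOT BISIMILAR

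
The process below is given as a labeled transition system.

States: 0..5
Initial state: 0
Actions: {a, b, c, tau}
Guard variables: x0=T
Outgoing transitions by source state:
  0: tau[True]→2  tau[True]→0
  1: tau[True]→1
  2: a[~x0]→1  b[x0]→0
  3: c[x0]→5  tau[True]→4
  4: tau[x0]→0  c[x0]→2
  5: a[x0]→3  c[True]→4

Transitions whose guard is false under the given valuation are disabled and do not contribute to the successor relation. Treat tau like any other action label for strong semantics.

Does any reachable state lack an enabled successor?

R = {0,2}
  0: tau→0  tau→2  [2 exit(s)]
  2: b→0  [1 exit(s)]

Answer: DEADLOCK-FREE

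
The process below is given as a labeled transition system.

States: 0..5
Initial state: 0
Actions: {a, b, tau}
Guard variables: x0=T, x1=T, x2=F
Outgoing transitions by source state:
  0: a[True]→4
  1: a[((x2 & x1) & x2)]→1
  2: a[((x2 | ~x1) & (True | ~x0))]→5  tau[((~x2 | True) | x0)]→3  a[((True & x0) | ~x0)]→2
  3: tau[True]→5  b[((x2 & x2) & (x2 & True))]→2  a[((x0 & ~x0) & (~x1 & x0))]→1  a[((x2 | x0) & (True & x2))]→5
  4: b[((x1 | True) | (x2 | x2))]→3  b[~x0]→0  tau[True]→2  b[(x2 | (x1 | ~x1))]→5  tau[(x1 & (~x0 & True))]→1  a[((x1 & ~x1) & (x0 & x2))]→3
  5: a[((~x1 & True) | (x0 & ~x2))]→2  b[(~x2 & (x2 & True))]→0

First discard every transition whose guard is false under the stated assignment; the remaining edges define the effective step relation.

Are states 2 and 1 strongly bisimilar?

Bisimulation quotient by refinement:
  π0 = {{0,1,2,3,4,5}}
  π1 = {{0,5},{1},{2},{3},{4}}
  π2 = {{0},{1},{2},{3},{4},{5}}
stable after 3 split(s): 6 block(s)
2∈{2}, 1∈{1}

Answer: NOT BISIMILAR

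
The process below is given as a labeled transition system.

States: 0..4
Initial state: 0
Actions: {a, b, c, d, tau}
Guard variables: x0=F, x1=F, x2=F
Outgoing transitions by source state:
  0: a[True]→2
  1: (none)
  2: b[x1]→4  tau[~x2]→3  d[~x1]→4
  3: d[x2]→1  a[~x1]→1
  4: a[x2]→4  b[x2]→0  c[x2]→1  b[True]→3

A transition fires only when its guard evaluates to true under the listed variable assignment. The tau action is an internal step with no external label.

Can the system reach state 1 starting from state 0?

Answer: REACHABLE

Trace:
Guard filter leaves 5 enabled edge(s).
L0 = {0}
L1 = {2}  total {0,2}
L2 = {3,4}  total {0,2,3,4}
L3 = {1}  total {0,1,2,3,4}
Reachable = {0,1,2,3,4}
trace reaching 1: a·tau·a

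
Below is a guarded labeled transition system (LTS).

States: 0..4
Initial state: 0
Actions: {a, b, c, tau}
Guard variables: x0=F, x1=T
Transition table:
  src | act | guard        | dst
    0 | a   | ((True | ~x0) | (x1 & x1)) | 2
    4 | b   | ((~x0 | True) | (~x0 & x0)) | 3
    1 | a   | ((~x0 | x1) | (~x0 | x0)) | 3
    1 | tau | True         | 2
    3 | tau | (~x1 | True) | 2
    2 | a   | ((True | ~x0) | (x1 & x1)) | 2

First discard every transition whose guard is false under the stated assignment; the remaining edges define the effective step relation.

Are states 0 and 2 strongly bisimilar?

Answer: BISIMILAR

Working:
Compute ~ classes (split until stable):
  round 0: {{0,1,2,3,4}}
  round 1: {{0,2},{1},{3},{4}}
stable after 2 split(s): 4 block(s)
class of 0: {0,2}; class of 2: {0,2}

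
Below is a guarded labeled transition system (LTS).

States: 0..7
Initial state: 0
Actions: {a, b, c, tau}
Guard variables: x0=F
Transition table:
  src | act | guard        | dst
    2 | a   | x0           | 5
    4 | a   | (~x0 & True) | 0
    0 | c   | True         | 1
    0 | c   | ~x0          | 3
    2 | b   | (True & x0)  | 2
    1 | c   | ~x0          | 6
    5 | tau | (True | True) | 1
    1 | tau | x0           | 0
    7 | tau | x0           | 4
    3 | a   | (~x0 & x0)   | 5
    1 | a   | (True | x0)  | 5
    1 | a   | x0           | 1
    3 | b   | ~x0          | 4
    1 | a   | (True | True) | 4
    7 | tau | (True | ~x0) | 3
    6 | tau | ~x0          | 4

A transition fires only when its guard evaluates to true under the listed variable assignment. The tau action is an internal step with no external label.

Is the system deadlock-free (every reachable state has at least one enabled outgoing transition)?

Answer: DEADLOCK-FREE

Working:
Reach set: {0,1,3,4,5,6}
  0: c→1  c→3  [2 exit(s)]
  1: a→4  a→5  c→6  [3 exit(s)]
  3: b→4  [1 exit(s)]
  4: a→0  [1 exit(s)]
  5: tau→1  [1 exit(s)]
  6: tau→4  [1 exit(s)]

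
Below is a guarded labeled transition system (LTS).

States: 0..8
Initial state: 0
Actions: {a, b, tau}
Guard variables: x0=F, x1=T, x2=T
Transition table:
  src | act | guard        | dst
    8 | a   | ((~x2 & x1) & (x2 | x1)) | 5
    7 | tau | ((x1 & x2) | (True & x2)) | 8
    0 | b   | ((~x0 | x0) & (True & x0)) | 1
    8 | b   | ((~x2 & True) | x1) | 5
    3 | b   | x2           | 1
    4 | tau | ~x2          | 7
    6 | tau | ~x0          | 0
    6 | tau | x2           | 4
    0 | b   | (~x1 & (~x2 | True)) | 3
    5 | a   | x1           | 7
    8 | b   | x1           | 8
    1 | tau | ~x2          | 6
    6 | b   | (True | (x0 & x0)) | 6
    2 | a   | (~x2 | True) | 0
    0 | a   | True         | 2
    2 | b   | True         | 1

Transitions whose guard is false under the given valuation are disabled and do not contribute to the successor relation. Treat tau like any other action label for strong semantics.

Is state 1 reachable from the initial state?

After dropping false guards: 11 live edges.
L0 = {0}
L1 = {2}  cumulative {0,2}
L2 = {1}  cumulative {0,1,2}
Reach set: {0,1,2}
witness 1: a·b

Answer: REACHABLE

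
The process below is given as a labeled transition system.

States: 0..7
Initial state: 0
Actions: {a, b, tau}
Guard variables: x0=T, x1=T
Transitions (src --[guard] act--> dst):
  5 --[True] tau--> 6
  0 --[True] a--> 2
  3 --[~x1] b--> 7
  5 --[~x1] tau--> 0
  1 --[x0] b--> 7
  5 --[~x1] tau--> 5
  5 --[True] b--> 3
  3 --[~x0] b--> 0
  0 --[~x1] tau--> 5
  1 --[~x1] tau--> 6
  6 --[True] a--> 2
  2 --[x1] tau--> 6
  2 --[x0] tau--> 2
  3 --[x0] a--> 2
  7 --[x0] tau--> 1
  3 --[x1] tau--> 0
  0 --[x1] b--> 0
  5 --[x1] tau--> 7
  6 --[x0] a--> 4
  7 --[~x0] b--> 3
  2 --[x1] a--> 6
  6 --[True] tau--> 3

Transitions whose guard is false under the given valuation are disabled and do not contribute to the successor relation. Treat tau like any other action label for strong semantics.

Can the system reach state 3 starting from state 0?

Answer: REACHABLE

Working:
15 transition(s) survive guard evaluation.
depth 0: {0}
depth 1: {2}  now seen {0,2}
depth 2: {6}  now seen {0,2,6}
depth 3: {3,4}  now seen {0,2,3,4,6}
Reach set: {0,2,3,4,6}
trace reaching 3: a·tau·tau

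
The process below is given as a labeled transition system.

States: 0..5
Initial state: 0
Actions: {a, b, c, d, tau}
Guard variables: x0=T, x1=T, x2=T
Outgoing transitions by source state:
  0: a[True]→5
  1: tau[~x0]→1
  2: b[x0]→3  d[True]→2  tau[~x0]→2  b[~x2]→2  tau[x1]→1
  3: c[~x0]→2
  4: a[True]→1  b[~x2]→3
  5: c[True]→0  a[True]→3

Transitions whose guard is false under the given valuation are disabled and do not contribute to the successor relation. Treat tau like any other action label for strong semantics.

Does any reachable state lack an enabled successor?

Reach set: {0,3,5}
  0: a→5  [1 exit(s)]
  3: ∅  [STUCK]
  5: a→3  c→0  [2 exit(s)]
witness 3: a·a

Answer: DEADLOCK at state 3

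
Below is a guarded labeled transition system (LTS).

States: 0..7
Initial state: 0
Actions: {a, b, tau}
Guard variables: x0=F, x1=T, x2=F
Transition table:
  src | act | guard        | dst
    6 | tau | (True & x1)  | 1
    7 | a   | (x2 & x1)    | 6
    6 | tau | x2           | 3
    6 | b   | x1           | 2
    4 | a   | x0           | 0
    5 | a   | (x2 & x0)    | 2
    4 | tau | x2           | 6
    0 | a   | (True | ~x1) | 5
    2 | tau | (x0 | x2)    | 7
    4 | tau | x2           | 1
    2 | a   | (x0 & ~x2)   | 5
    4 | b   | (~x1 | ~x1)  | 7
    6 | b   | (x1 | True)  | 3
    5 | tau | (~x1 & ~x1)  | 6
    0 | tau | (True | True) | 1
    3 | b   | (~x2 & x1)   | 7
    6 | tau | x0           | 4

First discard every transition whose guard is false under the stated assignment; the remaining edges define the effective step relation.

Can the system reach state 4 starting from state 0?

Answer: UNREACHABLE

Trace:
6 transition(s) survive guard evaluation.
depth 0: {0}
depth 1: {1,5}  cumulative {0,1,5}
Reach set: {0,1,5}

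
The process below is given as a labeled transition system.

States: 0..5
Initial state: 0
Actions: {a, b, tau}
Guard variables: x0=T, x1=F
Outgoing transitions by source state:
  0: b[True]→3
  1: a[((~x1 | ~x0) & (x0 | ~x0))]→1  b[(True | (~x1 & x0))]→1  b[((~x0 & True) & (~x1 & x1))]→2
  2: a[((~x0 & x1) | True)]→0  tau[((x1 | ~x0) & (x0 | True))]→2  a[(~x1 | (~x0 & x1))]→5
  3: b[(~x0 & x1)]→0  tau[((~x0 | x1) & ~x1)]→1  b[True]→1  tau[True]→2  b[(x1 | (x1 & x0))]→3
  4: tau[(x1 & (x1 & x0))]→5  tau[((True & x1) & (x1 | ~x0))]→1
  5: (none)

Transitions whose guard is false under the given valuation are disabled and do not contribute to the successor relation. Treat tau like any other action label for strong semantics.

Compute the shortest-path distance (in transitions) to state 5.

Answer: 3

Analysis:
Breadth-first toward 5:
  L0 = {0}
  L1 = {3}
  L2 = {1,2}
  L3 = {5}
depth(5)=3, e.g. b·tau·a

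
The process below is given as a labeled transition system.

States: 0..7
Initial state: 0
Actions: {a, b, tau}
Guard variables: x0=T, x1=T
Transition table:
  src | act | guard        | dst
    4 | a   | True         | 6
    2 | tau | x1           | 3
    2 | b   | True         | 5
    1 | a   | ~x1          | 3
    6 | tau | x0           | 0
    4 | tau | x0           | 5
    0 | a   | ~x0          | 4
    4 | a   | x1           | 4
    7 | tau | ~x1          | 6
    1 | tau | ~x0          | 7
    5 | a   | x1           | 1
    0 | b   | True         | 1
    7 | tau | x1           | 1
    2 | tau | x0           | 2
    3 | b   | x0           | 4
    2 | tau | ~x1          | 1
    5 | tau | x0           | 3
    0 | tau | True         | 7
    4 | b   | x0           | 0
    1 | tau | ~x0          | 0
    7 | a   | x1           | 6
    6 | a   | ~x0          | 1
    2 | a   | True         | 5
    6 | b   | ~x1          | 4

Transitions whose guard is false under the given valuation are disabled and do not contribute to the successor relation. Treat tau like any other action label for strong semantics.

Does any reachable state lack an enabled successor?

Reachable = {0,1,6,7}
  0: b→1  tau→7  [2 exit(s)]
  1: ∅  [STUCK]
  6: tau→0  [1 exit(s)]
  7: a→6  tau→1  [2 exit(s)]
witness 1: b

Answer: DEADLOCK at state 1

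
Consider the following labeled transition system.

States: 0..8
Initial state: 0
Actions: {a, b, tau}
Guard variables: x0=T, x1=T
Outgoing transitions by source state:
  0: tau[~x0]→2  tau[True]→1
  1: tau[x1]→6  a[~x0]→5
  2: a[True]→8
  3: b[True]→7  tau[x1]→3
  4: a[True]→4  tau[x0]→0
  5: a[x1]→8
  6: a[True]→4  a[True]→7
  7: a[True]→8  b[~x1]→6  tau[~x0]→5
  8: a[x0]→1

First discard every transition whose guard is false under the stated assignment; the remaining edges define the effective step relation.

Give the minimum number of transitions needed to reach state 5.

Answer: UNREACHABLE

Working:
Layered search for 5:
  Layer 0: {0}
  Layer 1: {1}
  Layer 2: {6}
  Layer 3: {4,7}
  Layer 4: {8}
5 never appears.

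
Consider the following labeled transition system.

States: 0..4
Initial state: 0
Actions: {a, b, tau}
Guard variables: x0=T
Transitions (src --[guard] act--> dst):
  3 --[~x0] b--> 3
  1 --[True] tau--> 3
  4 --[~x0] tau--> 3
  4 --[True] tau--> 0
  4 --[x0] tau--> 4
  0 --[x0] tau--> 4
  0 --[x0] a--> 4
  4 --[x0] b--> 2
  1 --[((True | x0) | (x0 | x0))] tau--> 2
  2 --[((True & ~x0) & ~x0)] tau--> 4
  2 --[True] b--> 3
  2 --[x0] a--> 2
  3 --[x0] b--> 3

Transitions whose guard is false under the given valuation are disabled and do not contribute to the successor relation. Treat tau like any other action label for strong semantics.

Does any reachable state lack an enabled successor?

Reach set: {0,2,3,4}
  0: a→4  tau→4  [2 out]
  2: a→2  b→3  [2 out]
  3: b→3  [1 out]
  4: b→2  tau→0  tau→4  [3 out]

Answer: DEADLOCK-FREE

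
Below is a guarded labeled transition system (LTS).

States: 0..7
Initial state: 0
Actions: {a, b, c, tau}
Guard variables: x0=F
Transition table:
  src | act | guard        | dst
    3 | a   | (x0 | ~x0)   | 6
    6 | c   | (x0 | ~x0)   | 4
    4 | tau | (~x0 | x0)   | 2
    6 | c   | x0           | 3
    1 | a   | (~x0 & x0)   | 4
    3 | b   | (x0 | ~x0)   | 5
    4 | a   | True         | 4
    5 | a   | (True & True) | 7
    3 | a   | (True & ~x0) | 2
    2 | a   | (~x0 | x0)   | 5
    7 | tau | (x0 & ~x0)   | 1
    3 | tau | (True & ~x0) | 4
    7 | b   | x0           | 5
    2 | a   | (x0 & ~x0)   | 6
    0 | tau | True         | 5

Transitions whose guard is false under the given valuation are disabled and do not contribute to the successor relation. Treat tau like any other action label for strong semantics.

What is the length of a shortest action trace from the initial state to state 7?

BFS to 7:
  L0 = {0}
  L1 = {5}
  L2 = {7}
depth(7)=2, e.g. tau·a

Answer: 2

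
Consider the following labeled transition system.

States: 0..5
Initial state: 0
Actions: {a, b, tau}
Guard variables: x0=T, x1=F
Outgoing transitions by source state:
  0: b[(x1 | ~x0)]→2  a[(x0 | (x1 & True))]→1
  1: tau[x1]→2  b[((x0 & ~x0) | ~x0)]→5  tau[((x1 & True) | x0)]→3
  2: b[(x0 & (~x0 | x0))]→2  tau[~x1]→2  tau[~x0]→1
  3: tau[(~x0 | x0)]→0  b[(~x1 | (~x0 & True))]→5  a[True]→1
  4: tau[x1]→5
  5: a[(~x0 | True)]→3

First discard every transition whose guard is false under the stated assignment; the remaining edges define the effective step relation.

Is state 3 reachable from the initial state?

Answer: REACHABLE

Analysis:
After dropping false guards: 8 live edges.
depth 0: {0}
depth 1: {1}  total {0,1}
depth 2: {3}  total {0,1,3}
depth 3: {5}  total {0,1,3,5}
Reachable = {0,1,3,5}
trace reaching 3: a·tau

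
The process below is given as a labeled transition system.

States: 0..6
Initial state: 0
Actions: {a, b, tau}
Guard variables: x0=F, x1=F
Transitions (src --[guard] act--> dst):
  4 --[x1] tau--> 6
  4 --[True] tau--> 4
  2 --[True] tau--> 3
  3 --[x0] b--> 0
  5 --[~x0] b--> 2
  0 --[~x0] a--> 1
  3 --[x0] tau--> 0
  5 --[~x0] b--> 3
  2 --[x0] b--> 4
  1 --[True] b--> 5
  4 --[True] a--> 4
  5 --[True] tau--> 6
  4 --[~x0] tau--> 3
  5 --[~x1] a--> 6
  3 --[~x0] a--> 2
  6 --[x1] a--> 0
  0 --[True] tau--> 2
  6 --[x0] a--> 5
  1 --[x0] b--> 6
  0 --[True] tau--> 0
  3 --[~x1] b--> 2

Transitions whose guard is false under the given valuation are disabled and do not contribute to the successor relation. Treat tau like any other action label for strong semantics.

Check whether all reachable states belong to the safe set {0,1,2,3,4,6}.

Safe = {0,1,2,3,4,6}
R = {0,1,2,3,5,6}
  0: ok
  1: ok
  2: ok
  3: ok
  5: VIOLATES
  6: ok
witness against invariant: a·b → 5

Answer: INVARIANT VIOLATED at state 5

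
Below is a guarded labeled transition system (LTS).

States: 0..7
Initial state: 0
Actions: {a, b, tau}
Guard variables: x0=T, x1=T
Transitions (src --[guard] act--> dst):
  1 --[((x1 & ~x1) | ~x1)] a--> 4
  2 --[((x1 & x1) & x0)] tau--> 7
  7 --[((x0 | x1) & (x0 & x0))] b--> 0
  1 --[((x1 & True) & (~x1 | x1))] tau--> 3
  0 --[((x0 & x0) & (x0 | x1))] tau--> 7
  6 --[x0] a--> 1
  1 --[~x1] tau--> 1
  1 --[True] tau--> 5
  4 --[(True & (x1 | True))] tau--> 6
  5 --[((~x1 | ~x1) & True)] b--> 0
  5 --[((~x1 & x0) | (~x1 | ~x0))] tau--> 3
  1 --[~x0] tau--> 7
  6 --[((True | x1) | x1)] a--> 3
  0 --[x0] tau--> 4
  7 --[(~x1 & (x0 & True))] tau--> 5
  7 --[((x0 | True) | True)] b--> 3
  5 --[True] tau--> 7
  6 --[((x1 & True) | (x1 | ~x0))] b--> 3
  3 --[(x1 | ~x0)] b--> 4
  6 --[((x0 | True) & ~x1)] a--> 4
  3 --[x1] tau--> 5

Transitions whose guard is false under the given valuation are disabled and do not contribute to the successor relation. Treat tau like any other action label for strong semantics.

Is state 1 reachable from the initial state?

After dropping false guards: 14 live edges.
Layer 0: {0}
Layer 1: {4,7}  now seen {0,4,7}
Layer 2: {3,6}  now seen {0,3,4,6,7}
Layer 3: {1,5}  now seen {0,1,3,4,5,6,7}
Reachable = {0,1,3,4,5,6,7}
trace reaching 1: tau·tau·a

Answer: REACHABLE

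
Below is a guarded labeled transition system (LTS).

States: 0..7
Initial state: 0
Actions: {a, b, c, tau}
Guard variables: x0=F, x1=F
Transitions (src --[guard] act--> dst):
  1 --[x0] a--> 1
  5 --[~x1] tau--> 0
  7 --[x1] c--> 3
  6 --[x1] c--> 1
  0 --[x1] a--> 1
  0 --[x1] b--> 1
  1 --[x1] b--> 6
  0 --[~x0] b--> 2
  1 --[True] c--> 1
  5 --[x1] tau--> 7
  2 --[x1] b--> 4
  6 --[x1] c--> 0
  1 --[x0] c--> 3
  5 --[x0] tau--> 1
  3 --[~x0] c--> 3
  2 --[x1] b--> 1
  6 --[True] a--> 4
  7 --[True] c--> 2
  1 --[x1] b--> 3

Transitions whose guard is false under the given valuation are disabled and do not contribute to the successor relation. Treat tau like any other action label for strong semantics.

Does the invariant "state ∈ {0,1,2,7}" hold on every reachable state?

Inv-set: {0,1,2,7}
R = {0,2}
  0: ✓
  2: ✓

Answer: INVARIANT HOLDS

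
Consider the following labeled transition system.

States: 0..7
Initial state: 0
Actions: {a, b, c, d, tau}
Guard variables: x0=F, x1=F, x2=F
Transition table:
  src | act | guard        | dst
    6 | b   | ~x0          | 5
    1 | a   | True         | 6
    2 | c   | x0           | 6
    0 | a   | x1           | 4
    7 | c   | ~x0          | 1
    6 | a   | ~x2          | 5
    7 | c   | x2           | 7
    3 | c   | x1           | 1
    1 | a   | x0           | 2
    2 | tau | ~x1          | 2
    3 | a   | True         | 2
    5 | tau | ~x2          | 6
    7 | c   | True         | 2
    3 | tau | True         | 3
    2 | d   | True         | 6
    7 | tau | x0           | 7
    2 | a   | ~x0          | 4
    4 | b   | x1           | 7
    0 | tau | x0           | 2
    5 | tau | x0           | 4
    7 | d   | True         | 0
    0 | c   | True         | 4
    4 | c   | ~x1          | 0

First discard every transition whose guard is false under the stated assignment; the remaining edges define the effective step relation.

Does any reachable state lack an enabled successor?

Answer: DEADLOCK-FREE

Analysis:
Reach set: {0,4}
  0: c→4  [deg 1]
  4: c→0  [deg 1]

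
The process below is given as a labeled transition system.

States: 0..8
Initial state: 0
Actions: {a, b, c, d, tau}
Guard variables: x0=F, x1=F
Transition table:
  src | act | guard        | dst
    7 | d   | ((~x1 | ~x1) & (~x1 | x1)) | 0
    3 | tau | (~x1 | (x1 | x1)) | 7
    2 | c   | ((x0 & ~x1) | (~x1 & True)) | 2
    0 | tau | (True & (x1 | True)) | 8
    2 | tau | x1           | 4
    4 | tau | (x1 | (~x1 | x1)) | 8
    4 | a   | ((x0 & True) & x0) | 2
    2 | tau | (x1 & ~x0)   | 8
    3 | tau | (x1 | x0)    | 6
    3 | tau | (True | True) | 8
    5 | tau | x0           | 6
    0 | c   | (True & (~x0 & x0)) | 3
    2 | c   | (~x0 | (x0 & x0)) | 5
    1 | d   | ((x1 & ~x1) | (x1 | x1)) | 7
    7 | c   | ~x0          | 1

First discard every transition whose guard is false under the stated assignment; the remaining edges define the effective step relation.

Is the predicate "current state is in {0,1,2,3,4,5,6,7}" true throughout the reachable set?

Safe = {0,1,2,3,4,5,6,7}
Reach set: {0,8}
  0: ✓
  8: outside
reach 8 via tau — violates

Answer: INVARIANT VIOLATED at state 8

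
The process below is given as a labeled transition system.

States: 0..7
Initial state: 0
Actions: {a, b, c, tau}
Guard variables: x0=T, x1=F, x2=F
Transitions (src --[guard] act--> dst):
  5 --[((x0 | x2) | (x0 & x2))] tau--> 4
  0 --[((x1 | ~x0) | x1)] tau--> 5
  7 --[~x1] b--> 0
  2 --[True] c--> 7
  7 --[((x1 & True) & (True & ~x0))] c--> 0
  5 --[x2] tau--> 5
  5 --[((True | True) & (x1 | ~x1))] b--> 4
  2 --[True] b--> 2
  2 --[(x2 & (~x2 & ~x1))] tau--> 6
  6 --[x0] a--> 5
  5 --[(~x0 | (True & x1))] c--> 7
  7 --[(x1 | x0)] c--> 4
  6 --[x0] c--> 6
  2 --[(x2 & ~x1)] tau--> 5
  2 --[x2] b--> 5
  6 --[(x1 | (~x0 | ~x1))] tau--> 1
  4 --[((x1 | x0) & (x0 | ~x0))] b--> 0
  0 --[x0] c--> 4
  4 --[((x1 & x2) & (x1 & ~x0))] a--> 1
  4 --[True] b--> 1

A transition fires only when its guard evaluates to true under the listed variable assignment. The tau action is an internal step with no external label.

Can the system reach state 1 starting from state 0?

12 transition(s) survive guard evaluation.
depth 0: {0}
depth 1: {4}  cumulative {0,4}
depth 2: {1}  cumulative {0,1,4}
Reachable = {0,1,4}
witness 1: c·b

Answer: REACHABLE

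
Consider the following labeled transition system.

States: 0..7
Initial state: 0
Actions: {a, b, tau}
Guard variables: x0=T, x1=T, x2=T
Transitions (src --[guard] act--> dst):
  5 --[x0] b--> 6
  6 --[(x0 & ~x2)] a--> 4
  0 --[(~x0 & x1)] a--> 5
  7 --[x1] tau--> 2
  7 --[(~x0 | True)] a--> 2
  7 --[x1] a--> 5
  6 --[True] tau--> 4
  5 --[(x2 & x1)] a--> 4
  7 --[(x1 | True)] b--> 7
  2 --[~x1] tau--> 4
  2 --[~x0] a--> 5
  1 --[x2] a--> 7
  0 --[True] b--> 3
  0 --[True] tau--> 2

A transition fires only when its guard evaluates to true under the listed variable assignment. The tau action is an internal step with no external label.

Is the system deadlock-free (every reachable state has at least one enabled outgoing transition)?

Answer: DEADLOCK at state 2

Analysis:
Reach set: {0,2,3}
  0: b→3  tau→2  [2 out]
  2: ∅  [no exit]
  3: ∅  [no exit]
Path to 2: tau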